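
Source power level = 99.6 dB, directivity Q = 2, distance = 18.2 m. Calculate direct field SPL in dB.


Given values:
  Lw = 99.6 dB, Q = 2, r = 18.2 m
Formula: SPL = Lw + 10 * log10(Q / (4 * pi * r^2))
Compute 4 * pi * r^2 = 4 * pi * 18.2^2 = 4162.4846
Compute Q / denom = 2 / 4162.4846 = 0.00048048
Compute 10 * log10(0.00048048) = -33.1832
SPL = 99.6 + (-33.1832) = 66.42

66.42 dB


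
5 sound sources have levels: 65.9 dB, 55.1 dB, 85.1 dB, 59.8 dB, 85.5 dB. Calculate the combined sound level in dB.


Formula: L_total = 10 * log10( sum(10^(Li/10)) )
  Source 1: 10^(65.9/10) = 3890451.4499
  Source 2: 10^(55.1/10) = 323593.6569
  Source 3: 10^(85.1/10) = 323593656.9296
  Source 4: 10^(59.8/10) = 954992.586
  Source 5: 10^(85.5/10) = 354813389.2336
Sum of linear values = 683576083.856
L_total = 10 * log10(683576083.856) = 88.35

88.35 dB


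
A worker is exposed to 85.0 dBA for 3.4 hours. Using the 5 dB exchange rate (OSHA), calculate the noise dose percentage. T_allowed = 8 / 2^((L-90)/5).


Given values:
  L = 85.0 dBA, T = 3.4 hours
Formula: T_allowed = 8 / 2^((L - 90) / 5)
Compute exponent: (85.0 - 90) / 5 = -1.0
Compute 2^(-1.0) = 0.5
T_allowed = 8 / 0.5 = 16.0 hours
Dose = (T / T_allowed) * 100
Dose = (3.4 / 16.0) * 100 = 21.25

21.25 %


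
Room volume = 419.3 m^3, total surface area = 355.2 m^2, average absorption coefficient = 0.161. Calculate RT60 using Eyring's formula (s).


Given values:
  V = 419.3 m^3, S = 355.2 m^2, alpha = 0.161
Formula: RT60 = 0.161 * V / (-S * ln(1 - alpha))
Compute ln(1 - 0.161) = ln(0.839) = -0.175545
Denominator: -355.2 * -0.175545 = 62.3536
Numerator: 0.161 * 419.3 = 67.5073
RT60 = 67.5073 / 62.3536 = 1.083

1.083 s


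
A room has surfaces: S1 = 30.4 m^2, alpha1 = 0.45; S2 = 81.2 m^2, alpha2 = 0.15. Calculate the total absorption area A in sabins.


Given surfaces:
  Surface 1: 30.4 * 0.45 = 13.68
  Surface 2: 81.2 * 0.15 = 12.18
Formula: A = sum(Si * alpha_i)
A = 13.68 + 12.18
A = 25.86

25.86 sabins


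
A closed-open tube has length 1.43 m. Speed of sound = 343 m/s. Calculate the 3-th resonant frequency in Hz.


Given values:
  Tube type: closed-open, L = 1.43 m, c = 343 m/s, n = 3
Formula: f_n = (2n - 1) * c / (4 * L)
Compute 2n - 1 = 2*3 - 1 = 5
Compute 4 * L = 4 * 1.43 = 5.72
f = 5 * 343 / 5.72
f = 299.83

299.83 Hz


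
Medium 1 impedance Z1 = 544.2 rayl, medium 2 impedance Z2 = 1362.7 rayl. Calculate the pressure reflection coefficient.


Given values:
  Z1 = 544.2 rayl, Z2 = 1362.7 rayl
Formula: R = (Z2 - Z1) / (Z2 + Z1)
Numerator: Z2 - Z1 = 1362.7 - 544.2 = 818.5
Denominator: Z2 + Z1 = 1362.7 + 544.2 = 1906.9
R = 818.5 / 1906.9 = 0.4292

0.4292


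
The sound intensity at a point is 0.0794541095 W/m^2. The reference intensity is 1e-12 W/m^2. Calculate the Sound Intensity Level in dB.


Given values:
  I = 0.0794541095 W/m^2
  I_ref = 1e-12 W/m^2
Formula: SIL = 10 * log10(I / I_ref)
Compute ratio: I / I_ref = 79454109500
Compute log10: log10(79454109500) = 10.900116
Multiply: SIL = 10 * 10.900116 = 109.0

109.0 dB


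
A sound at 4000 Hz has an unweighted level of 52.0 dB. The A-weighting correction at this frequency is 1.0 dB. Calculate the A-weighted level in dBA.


Given values:
  SPL = 52.0 dB
  A-weighting at 4000 Hz = 1.0 dB
Formula: L_A = SPL + A_weight
L_A = 52.0 + (1.0)
L_A = 53.0

53.0 dBA


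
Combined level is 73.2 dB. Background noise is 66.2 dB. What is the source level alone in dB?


Given values:
  L_total = 73.2 dB, L_bg = 66.2 dB
Formula: L_source = 10 * log10(10^(L_total/10) - 10^(L_bg/10))
Convert to linear:
  10^(73.2/10) = 20892961.3085
  10^(66.2/10) = 4168693.8347
Difference: 20892961.3085 - 4168693.8347 = 16724267.4738
L_source = 10 * log10(16724267.4738) = 72.23

72.23 dB


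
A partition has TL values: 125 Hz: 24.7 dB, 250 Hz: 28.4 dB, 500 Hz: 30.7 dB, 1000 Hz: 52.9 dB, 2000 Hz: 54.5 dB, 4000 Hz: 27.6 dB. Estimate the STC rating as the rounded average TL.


Given TL values at each frequency:
  125 Hz: 24.7 dB
  250 Hz: 28.4 dB
  500 Hz: 30.7 dB
  1000 Hz: 52.9 dB
  2000 Hz: 54.5 dB
  4000 Hz: 27.6 dB
Formula: STC ~ round(average of TL values)
Sum = 24.7 + 28.4 + 30.7 + 52.9 + 54.5 + 27.6 = 218.8
Average = 218.8 / 6 = 36.47
Rounded: 36

36


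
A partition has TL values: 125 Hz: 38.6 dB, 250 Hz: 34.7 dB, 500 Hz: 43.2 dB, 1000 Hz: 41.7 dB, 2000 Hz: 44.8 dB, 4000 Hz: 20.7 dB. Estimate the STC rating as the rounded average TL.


Given TL values at each frequency:
  125 Hz: 38.6 dB
  250 Hz: 34.7 dB
  500 Hz: 43.2 dB
  1000 Hz: 41.7 dB
  2000 Hz: 44.8 dB
  4000 Hz: 20.7 dB
Formula: STC ~ round(average of TL values)
Sum = 38.6 + 34.7 + 43.2 + 41.7 + 44.8 + 20.7 = 223.7
Average = 223.7 / 6 = 37.28
Rounded: 37

37


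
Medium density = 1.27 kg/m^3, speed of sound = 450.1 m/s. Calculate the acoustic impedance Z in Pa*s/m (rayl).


Given values:
  rho = 1.27 kg/m^3
  c = 450.1 m/s
Formula: Z = rho * c
Z = 1.27 * 450.1
Z = 571.63

571.63 rayl


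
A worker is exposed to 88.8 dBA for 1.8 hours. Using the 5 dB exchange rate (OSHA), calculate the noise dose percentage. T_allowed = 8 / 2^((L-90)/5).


Given values:
  L = 88.8 dBA, T = 1.8 hours
Formula: T_allowed = 8 / 2^((L - 90) / 5)
Compute exponent: (88.8 - 90) / 5 = -0.24
Compute 2^(-0.24) = 0.846745
T_allowed = 8 / 0.846745 = 9.447945 hours
Dose = (T / T_allowed) * 100
Dose = (1.8 / 9.447945) * 100 = 19.05

19.05 %


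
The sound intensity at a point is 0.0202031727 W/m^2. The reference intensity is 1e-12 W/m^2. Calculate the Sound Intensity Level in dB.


Given values:
  I = 0.0202031727 W/m^2
  I_ref = 1e-12 W/m^2
Formula: SIL = 10 * log10(I / I_ref)
Compute ratio: I / I_ref = 20203172700
Compute log10: log10(20203172700) = 10.30542
Multiply: SIL = 10 * 10.30542 = 103.05

103.05 dB


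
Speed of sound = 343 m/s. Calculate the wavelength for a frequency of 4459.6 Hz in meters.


Given values:
  c = 343 m/s, f = 4459.6 Hz
Formula: lambda = c / f
lambda = 343 / 4459.6
lambda = 0.0769

0.0769 m


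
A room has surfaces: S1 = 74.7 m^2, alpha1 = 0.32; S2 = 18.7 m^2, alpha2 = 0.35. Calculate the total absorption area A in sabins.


Given surfaces:
  Surface 1: 74.7 * 0.32 = 23.904
  Surface 2: 18.7 * 0.35 = 6.545
Formula: A = sum(Si * alpha_i)
A = 23.904 + 6.545
A = 30.45

30.45 sabins


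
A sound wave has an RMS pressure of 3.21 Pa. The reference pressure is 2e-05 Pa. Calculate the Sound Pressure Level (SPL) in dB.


Given values:
  p = 3.21 Pa
  p_ref = 2e-05 Pa
Formula: SPL = 20 * log10(p / p_ref)
Compute ratio: p / p_ref = 3.21 / 2e-05 = 160500
Compute log10: log10(160500) = 5.205475
Multiply: SPL = 20 * 5.205475 = 104.11

104.11 dB


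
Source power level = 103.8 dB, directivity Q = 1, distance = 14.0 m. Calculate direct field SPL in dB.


Given values:
  Lw = 103.8 dB, Q = 1, r = 14.0 m
Formula: SPL = Lw + 10 * log10(Q / (4 * pi * r^2))
Compute 4 * pi * r^2 = 4 * pi * 14.0^2 = 2463.0086
Compute Q / denom = 1 / 2463.0086 = 0.00040601
Compute 10 * log10(0.00040601) = -33.9146
SPL = 103.8 + (-33.9146) = 69.89

69.89 dB


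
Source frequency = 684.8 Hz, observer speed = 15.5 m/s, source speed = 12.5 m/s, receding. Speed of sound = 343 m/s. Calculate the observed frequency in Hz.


Given values:
  f_s = 684.8 Hz, v_o = 15.5 m/s, v_s = 12.5 m/s
  Direction: receding
Formula: f_o = f_s * (c - v_o) / (c + v_s)
Numerator: c - v_o = 343 - 15.5 = 327.5
Denominator: c + v_s = 343 + 12.5 = 355.5
f_o = 684.8 * 327.5 / 355.5 = 630.86

630.86 Hz


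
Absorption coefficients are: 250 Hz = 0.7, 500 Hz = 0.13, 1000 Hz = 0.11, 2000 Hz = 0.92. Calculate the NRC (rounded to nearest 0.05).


Given values:
  a_250 = 0.7, a_500 = 0.13
  a_1000 = 0.11, a_2000 = 0.92
Formula: NRC = (a250 + a500 + a1000 + a2000) / 4
Sum = 0.7 + 0.13 + 0.11 + 0.92 = 1.86
NRC = 1.86 / 4 = 0.465
Rounded to nearest 0.05: 0.45

0.45


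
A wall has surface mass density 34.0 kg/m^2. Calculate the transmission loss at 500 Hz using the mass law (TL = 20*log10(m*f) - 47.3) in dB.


Given values:
  m = 34.0 kg/m^2, f = 500 Hz
Formula: TL = 20 * log10(m * f) - 47.3
Compute m * f = 34.0 * 500 = 17000.0
Compute log10(17000.0) = 4.230449
Compute 20 * 4.230449 = 84.609
TL = 84.609 - 47.3 = 37.31

37.31 dB


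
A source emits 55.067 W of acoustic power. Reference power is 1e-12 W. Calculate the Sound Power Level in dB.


Given values:
  W = 55.067 W
  W_ref = 1e-12 W
Formula: SWL = 10 * log10(W / W_ref)
Compute ratio: W / W_ref = 55067000000000
Compute log10: log10(55067000000000) = 13.740891
Multiply: SWL = 10 * 13.740891 = 137.41

137.41 dB


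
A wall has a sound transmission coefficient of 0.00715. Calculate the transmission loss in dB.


Given values:
  tau = 0.00715
Formula: TL = 10 * log10(1 / tau)
Compute 1 / tau = 1 / 0.00715 = 139.8601
Compute log10(139.8601) = 2.145694
TL = 10 * 2.145694 = 21.46

21.46 dB


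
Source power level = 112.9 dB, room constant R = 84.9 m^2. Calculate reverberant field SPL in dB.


Given values:
  Lw = 112.9 dB, R = 84.9 m^2
Formula: SPL = Lw + 10 * log10(4 / R)
Compute 4 / R = 4 / 84.9 = 0.047114
Compute 10 * log10(0.047114) = -13.2685
SPL = 112.9 + (-13.2685) = 99.63

99.63 dB


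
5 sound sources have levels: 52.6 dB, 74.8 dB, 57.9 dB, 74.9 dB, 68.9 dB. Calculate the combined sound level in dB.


Formula: L_total = 10 * log10( sum(10^(Li/10)) )
  Source 1: 10^(52.6/10) = 181970.0859
  Source 2: 10^(74.8/10) = 30199517.204
  Source 3: 10^(57.9/10) = 616595.0019
  Source 4: 10^(74.9/10) = 30902954.3251
  Source 5: 10^(68.9/10) = 7762471.1663
Sum of linear values = 69663507.7832
L_total = 10 * log10(69663507.7832) = 78.43

78.43 dB


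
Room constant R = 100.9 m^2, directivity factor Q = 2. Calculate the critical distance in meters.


Given values:
  R = 100.9 m^2, Q = 2
Formula: d_c = 0.141 * sqrt(Q * R)
Compute Q * R = 2 * 100.9 = 201.8
Compute sqrt(201.8) = 14.2056
d_c = 0.141 * 14.2056 = 2.003

2.003 m


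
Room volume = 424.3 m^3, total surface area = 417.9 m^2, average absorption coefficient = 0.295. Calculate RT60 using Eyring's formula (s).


Given values:
  V = 424.3 m^3, S = 417.9 m^2, alpha = 0.295
Formula: RT60 = 0.161 * V / (-S * ln(1 - alpha))
Compute ln(1 - 0.295) = ln(0.705) = -0.349557
Denominator: -417.9 * -0.349557 = 146.0799
Numerator: 0.161 * 424.3 = 68.3123
RT60 = 68.3123 / 146.0799 = 0.468

0.468 s


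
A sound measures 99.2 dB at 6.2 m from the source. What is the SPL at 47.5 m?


Given values:
  SPL1 = 99.2 dB, r1 = 6.2 m, r2 = 47.5 m
Formula: SPL2 = SPL1 - 20 * log10(r2 / r1)
Compute ratio: r2 / r1 = 47.5 / 6.2 = 7.6613
Compute log10: log10(7.6613) = 0.884302
Compute drop: 20 * 0.884302 = 17.686
SPL2 = 99.2 - 17.686 = 81.51

81.51 dB


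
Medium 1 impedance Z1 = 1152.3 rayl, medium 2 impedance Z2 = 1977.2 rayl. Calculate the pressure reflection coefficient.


Given values:
  Z1 = 1152.3 rayl, Z2 = 1977.2 rayl
Formula: R = (Z2 - Z1) / (Z2 + Z1)
Numerator: Z2 - Z1 = 1977.2 - 1152.3 = 824.9
Denominator: Z2 + Z1 = 1977.2 + 1152.3 = 3129.5
R = 824.9 / 3129.5 = 0.2636

0.2636


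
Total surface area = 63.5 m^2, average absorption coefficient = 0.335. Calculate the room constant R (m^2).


Given values:
  S = 63.5 m^2, alpha = 0.335
Formula: R = S * alpha / (1 - alpha)
Numerator: 63.5 * 0.335 = 21.2725
Denominator: 1 - 0.335 = 0.665
R = 21.2725 / 0.665 = 31.99

31.99 m^2


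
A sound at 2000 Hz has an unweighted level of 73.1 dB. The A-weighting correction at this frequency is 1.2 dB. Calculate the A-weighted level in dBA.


Given values:
  SPL = 73.1 dB
  A-weighting at 2000 Hz = 1.2 dB
Formula: L_A = SPL + A_weight
L_A = 73.1 + (1.2)
L_A = 74.3

74.3 dBA


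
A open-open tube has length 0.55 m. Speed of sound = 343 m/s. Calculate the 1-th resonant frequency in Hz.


Given values:
  Tube type: open-open, L = 0.55 m, c = 343 m/s, n = 1
Formula: f_n = n * c / (2 * L)
Compute 2 * L = 2 * 0.55 = 1.1
f = 1 * 343 / 1.1
f = 311.82

311.82 Hz


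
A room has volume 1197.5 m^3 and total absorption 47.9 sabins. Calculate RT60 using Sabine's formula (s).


Given values:
  V = 1197.5 m^3
  A = 47.9 sabins
Formula: RT60 = 0.161 * V / A
Numerator: 0.161 * 1197.5 = 192.7975
RT60 = 192.7975 / 47.9 = 4.025

4.025 s


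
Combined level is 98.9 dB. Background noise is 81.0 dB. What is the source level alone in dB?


Given values:
  L_total = 98.9 dB, L_bg = 81.0 dB
Formula: L_source = 10 * log10(10^(L_total/10) - 10^(L_bg/10))
Convert to linear:
  10^(98.9/10) = 7762471166.2869
  10^(81.0/10) = 125892541.1794
Difference: 7762471166.2869 - 125892541.1794 = 7636578625.1075
L_source = 10 * log10(7636578625.1075) = 98.83

98.83 dB


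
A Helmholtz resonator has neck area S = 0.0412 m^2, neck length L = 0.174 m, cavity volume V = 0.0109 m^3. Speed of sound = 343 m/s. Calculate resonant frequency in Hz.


Given values:
  S = 0.0412 m^2, L = 0.174 m, V = 0.0109 m^3, c = 343 m/s
Formula: f = (c / (2*pi)) * sqrt(S / (V * L))
Compute V * L = 0.0109 * 0.174 = 0.0018966
Compute S / (V * L) = 0.0412 / 0.0018966 = 21.7231
Compute sqrt(21.7231) = 4.660805
Compute c / (2*pi) = 343 / 6.283185 = 54.590148
f = 54.590148 * 4.660805 = 254.43

254.43 Hz


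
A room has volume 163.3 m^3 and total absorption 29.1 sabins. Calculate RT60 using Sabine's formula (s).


Given values:
  V = 163.3 m^3
  A = 29.1 sabins
Formula: RT60 = 0.161 * V / A
Numerator: 0.161 * 163.3 = 26.2913
RT60 = 26.2913 / 29.1 = 0.903

0.903 s


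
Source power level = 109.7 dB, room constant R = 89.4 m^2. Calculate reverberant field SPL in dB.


Given values:
  Lw = 109.7 dB, R = 89.4 m^2
Formula: SPL = Lw + 10 * log10(4 / R)
Compute 4 / R = 4 / 89.4 = 0.044743
Compute 10 * log10(0.044743) = -13.4927
SPL = 109.7 + (-13.4927) = 96.21

96.21 dB


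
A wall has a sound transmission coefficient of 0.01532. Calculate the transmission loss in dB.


Given values:
  tau = 0.01532
Formula: TL = 10 * log10(1 / tau)
Compute 1 / tau = 1 / 0.01532 = 65.2742
Compute log10(65.2742) = 1.814742
TL = 10 * 1.814742 = 18.15

18.15 dB


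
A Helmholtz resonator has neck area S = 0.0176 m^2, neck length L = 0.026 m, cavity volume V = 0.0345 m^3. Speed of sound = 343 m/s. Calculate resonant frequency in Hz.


Given values:
  S = 0.0176 m^2, L = 0.026 m, V = 0.0345 m^3, c = 343 m/s
Formula: f = (c / (2*pi)) * sqrt(S / (V * L))
Compute V * L = 0.0345 * 0.026 = 0.000897
Compute S / (V * L) = 0.0176 / 0.000897 = 19.621
Compute sqrt(19.621) = 4.42956
Compute c / (2*pi) = 343 / 6.283185 = 54.590148
f = 54.590148 * 4.42956 = 241.81

241.81 Hz


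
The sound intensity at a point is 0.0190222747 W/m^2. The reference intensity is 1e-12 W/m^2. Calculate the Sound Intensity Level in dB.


Given values:
  I = 0.0190222747 W/m^2
  I_ref = 1e-12 W/m^2
Formula: SIL = 10 * log10(I / I_ref)
Compute ratio: I / I_ref = 19022274700
Compute log10: log10(19022274700) = 10.279262
Multiply: SIL = 10 * 10.279262 = 102.79

102.79 dB


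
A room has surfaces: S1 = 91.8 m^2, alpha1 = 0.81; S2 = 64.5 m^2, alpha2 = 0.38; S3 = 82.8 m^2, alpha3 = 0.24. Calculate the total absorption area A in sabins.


Given surfaces:
  Surface 1: 91.8 * 0.81 = 74.358
  Surface 2: 64.5 * 0.38 = 24.51
  Surface 3: 82.8 * 0.24 = 19.872
Formula: A = sum(Si * alpha_i)
A = 74.358 + 24.51 + 19.872
A = 118.74

118.74 sabins


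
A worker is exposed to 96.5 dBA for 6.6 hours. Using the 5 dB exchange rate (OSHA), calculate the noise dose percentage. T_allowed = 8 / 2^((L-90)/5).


Given values:
  L = 96.5 dBA, T = 6.6 hours
Formula: T_allowed = 8 / 2^((L - 90) / 5)
Compute exponent: (96.5 - 90) / 5 = 1.3
Compute 2^(1.3) = 2.462289
T_allowed = 8 / 2.462289 = 3.249009 hours
Dose = (T / T_allowed) * 100
Dose = (6.6 / 3.249009) * 100 = 203.14

203.14 %


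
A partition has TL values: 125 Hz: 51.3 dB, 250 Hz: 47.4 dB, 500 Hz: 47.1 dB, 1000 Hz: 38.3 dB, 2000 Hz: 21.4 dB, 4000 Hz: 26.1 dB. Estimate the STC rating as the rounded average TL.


Given TL values at each frequency:
  125 Hz: 51.3 dB
  250 Hz: 47.4 dB
  500 Hz: 47.1 dB
  1000 Hz: 38.3 dB
  2000 Hz: 21.4 dB
  4000 Hz: 26.1 dB
Formula: STC ~ round(average of TL values)
Sum = 51.3 + 47.4 + 47.1 + 38.3 + 21.4 + 26.1 = 231.6
Average = 231.6 / 6 = 38.6
Rounded: 39

39


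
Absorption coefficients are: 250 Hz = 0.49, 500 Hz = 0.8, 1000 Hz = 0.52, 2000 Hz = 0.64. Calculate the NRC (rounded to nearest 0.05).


Given values:
  a_250 = 0.49, a_500 = 0.8
  a_1000 = 0.52, a_2000 = 0.64
Formula: NRC = (a250 + a500 + a1000 + a2000) / 4
Sum = 0.49 + 0.8 + 0.52 + 0.64 = 2.45
NRC = 2.45 / 4 = 0.6125
Rounded to nearest 0.05: 0.6

0.6


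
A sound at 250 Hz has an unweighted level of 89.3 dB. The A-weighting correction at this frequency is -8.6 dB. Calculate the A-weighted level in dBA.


Given values:
  SPL = 89.3 dB
  A-weighting at 250 Hz = -8.6 dB
Formula: L_A = SPL + A_weight
L_A = 89.3 + (-8.6)
L_A = 80.7

80.7 dBA


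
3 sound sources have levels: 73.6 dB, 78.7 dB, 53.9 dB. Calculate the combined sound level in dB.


Formula: L_total = 10 * log10( sum(10^(Li/10)) )
  Source 1: 10^(73.6/10) = 22908676.5277
  Source 2: 10^(78.7/10) = 74131024.1301
  Source 3: 10^(53.9/10) = 245470.8916
Sum of linear values = 97285171.5494
L_total = 10 * log10(97285171.5494) = 79.88

79.88 dB


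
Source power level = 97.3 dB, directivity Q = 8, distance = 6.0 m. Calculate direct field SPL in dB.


Given values:
  Lw = 97.3 dB, Q = 8, r = 6.0 m
Formula: SPL = Lw + 10 * log10(Q / (4 * pi * r^2))
Compute 4 * pi * r^2 = 4 * pi * 6.0^2 = 452.3893
Compute Q / denom = 8 / 452.3893 = 0.01768388
Compute 10 * log10(0.01768388) = -17.5242
SPL = 97.3 + (-17.5242) = 79.78

79.78 dB


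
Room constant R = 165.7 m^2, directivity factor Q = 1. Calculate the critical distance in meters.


Given values:
  R = 165.7 m^2, Q = 1
Formula: d_c = 0.141 * sqrt(Q * R)
Compute Q * R = 1 * 165.7 = 165.7
Compute sqrt(165.7) = 12.8725
d_c = 0.141 * 12.8725 = 1.815

1.815 m


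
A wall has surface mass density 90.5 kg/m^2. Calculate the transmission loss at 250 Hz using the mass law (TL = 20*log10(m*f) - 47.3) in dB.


Given values:
  m = 90.5 kg/m^2, f = 250 Hz
Formula: TL = 20 * log10(m * f) - 47.3
Compute m * f = 90.5 * 250 = 22625.0
Compute log10(22625.0) = 4.354589
Compute 20 * 4.354589 = 87.0918
TL = 87.0918 - 47.3 = 39.79

39.79 dB


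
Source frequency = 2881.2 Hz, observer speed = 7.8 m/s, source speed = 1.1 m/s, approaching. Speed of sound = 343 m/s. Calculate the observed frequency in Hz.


Given values:
  f_s = 2881.2 Hz, v_o = 7.8 m/s, v_s = 1.1 m/s
  Direction: approaching
Formula: f_o = f_s * (c + v_o) / (c - v_s)
Numerator: c + v_o = 343 + 7.8 = 350.8
Denominator: c - v_s = 343 - 1.1 = 341.9
f_o = 2881.2 * 350.8 / 341.9 = 2956.2

2956.2 Hz


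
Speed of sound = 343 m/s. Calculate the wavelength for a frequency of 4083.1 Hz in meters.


Given values:
  c = 343 m/s, f = 4083.1 Hz
Formula: lambda = c / f
lambda = 343 / 4083.1
lambda = 0.084

0.084 m


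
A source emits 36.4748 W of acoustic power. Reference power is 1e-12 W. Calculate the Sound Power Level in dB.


Given values:
  W = 36.4748 W
  W_ref = 1e-12 W
Formula: SWL = 10 * log10(W / W_ref)
Compute ratio: W / W_ref = 36474800000000
Compute log10: log10(36474800000000) = 13.561993
Multiply: SWL = 10 * 13.561993 = 135.62

135.62 dB


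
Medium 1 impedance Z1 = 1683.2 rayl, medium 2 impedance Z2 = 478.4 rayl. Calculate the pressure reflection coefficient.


Given values:
  Z1 = 1683.2 rayl, Z2 = 478.4 rayl
Formula: R = (Z2 - Z1) / (Z2 + Z1)
Numerator: Z2 - Z1 = 478.4 - 1683.2 = -1204.8
Denominator: Z2 + Z1 = 478.4 + 1683.2 = 2161.6
R = -1204.8 / 2161.6 = -0.5574

-0.5574


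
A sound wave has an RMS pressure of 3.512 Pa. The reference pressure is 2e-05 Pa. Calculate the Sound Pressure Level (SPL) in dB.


Given values:
  p = 3.512 Pa
  p_ref = 2e-05 Pa
Formula: SPL = 20 * log10(p / p_ref)
Compute ratio: p / p_ref = 3.512 / 2e-05 = 175600
Compute log10: log10(175600) = 5.244525
Multiply: SPL = 20 * 5.244525 = 104.89

104.89 dB


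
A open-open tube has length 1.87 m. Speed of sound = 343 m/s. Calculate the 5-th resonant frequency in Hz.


Given values:
  Tube type: open-open, L = 1.87 m, c = 343 m/s, n = 5
Formula: f_n = n * c / (2 * L)
Compute 2 * L = 2 * 1.87 = 3.74
f = 5 * 343 / 3.74
f = 458.56

458.56 Hz


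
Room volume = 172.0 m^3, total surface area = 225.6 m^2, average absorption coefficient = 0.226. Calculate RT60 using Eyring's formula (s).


Given values:
  V = 172.0 m^3, S = 225.6 m^2, alpha = 0.226
Formula: RT60 = 0.161 * V / (-S * ln(1 - alpha))
Compute ln(1 - 0.226) = ln(0.774) = -0.256183
Denominator: -225.6 * -0.256183 = 57.7949
Numerator: 0.161 * 172.0 = 27.692
RT60 = 27.692 / 57.7949 = 0.479

0.479 s


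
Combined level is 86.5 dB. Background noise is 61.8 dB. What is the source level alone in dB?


Given values:
  L_total = 86.5 dB, L_bg = 61.8 dB
Formula: L_source = 10 * log10(10^(L_total/10) - 10^(L_bg/10))
Convert to linear:
  10^(86.5/10) = 446683592.151
  10^(61.8/10) = 1513561.2484
Difference: 446683592.151 - 1513561.2484 = 445170030.9026
L_source = 10 * log10(445170030.9026) = 86.49

86.49 dB


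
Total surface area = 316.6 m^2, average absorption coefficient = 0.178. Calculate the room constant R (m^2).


Given values:
  S = 316.6 m^2, alpha = 0.178
Formula: R = S * alpha / (1 - alpha)
Numerator: 316.6 * 0.178 = 56.3548
Denominator: 1 - 0.178 = 0.822
R = 56.3548 / 0.822 = 68.56

68.56 m^2


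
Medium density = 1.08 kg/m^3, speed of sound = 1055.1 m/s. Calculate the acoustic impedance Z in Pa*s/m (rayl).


Given values:
  rho = 1.08 kg/m^3
  c = 1055.1 m/s
Formula: Z = rho * c
Z = 1.08 * 1055.1
Z = 1139.51

1139.51 rayl


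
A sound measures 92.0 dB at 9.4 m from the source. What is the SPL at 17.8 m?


Given values:
  SPL1 = 92.0 dB, r1 = 9.4 m, r2 = 17.8 m
Formula: SPL2 = SPL1 - 20 * log10(r2 / r1)
Compute ratio: r2 / r1 = 17.8 / 9.4 = 1.8936
Compute log10: log10(1.8936) = 0.277288
Compute drop: 20 * 0.277288 = 5.5458
SPL2 = 92.0 - 5.5458 = 86.45

86.45 dB


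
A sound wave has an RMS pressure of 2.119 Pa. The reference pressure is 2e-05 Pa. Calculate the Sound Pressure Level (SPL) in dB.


Given values:
  p = 2.119 Pa
  p_ref = 2e-05 Pa
Formula: SPL = 20 * log10(p / p_ref)
Compute ratio: p / p_ref = 2.119 / 2e-05 = 105950
Compute log10: log10(105950) = 5.025101
Multiply: SPL = 20 * 5.025101 = 100.5

100.5 dB


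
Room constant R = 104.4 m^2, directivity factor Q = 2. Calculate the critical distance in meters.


Given values:
  R = 104.4 m^2, Q = 2
Formula: d_c = 0.141 * sqrt(Q * R)
Compute Q * R = 2 * 104.4 = 208.8
Compute sqrt(208.8) = 14.4499
d_c = 0.141 * 14.4499 = 2.037

2.037 m


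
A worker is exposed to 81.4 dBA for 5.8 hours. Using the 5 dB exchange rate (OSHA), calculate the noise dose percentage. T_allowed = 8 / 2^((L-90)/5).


Given values:
  L = 81.4 dBA, T = 5.8 hours
Formula: T_allowed = 8 / 2^((L - 90) / 5)
Compute exponent: (81.4 - 90) / 5 = -1.72
Compute 2^(-1.72) = 0.303549
T_allowed = 8 / 0.303549 = 26.354888 hours
Dose = (T / T_allowed) * 100
Dose = (5.8 / 26.354888) * 100 = 22.01

22.01 %


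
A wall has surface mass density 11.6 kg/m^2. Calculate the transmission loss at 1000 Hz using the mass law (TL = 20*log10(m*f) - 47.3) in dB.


Given values:
  m = 11.6 kg/m^2, f = 1000 Hz
Formula: TL = 20 * log10(m * f) - 47.3
Compute m * f = 11.6 * 1000 = 11600.0
Compute log10(11600.0) = 4.064458
Compute 20 * 4.064458 = 81.2892
TL = 81.2892 - 47.3 = 33.99

33.99 dB


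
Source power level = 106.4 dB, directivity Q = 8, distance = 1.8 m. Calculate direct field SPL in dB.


Given values:
  Lw = 106.4 dB, Q = 8, r = 1.8 m
Formula: SPL = Lw + 10 * log10(Q / (4 * pi * r^2))
Compute 4 * pi * r^2 = 4 * pi * 1.8^2 = 40.715
Compute Q / denom = 8 / 40.715 = 0.19648778
Compute 10 * log10(0.19648778) = -7.0666
SPL = 106.4 + (-7.0666) = 99.33

99.33 dB


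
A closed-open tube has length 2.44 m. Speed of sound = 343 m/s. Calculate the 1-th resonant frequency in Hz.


Given values:
  Tube type: closed-open, L = 2.44 m, c = 343 m/s, n = 1
Formula: f_n = (2n - 1) * c / (4 * L)
Compute 2n - 1 = 2*1 - 1 = 1
Compute 4 * L = 4 * 2.44 = 9.76
f = 1 * 343 / 9.76
f = 35.14

35.14 Hz


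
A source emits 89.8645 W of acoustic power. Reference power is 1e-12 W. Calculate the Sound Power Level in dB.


Given values:
  W = 89.8645 W
  W_ref = 1e-12 W
Formula: SWL = 10 * log10(W / W_ref)
Compute ratio: W / W_ref = 89864500000000
Compute log10: log10(89864500000000) = 13.953588
Multiply: SWL = 10 * 13.953588 = 139.54

139.54 dB


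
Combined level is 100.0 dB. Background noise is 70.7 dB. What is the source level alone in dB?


Given values:
  L_total = 100.0 dB, L_bg = 70.7 dB
Formula: L_source = 10 * log10(10^(L_total/10) - 10^(L_bg/10))
Convert to linear:
  10^(100.0/10) = 10000000000.0
  10^(70.7/10) = 11748975.5494
Difference: 10000000000.0 - 11748975.5494 = 9988251024.4506
L_source = 10 * log10(9988251024.4506) = 99.99

99.99 dB


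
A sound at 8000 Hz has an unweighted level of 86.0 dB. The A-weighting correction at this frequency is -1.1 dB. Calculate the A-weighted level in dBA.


Given values:
  SPL = 86.0 dB
  A-weighting at 8000 Hz = -1.1 dB
Formula: L_A = SPL + A_weight
L_A = 86.0 + (-1.1)
L_A = 84.9

84.9 dBA


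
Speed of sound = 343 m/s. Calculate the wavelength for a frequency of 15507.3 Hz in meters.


Given values:
  c = 343 m/s, f = 15507.3 Hz
Formula: lambda = c / f
lambda = 343 / 15507.3
lambda = 0.0221

0.0221 m


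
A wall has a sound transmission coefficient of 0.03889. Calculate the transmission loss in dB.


Given values:
  tau = 0.03889
Formula: TL = 10 * log10(1 / tau)
Compute 1 / tau = 1 / 0.03889 = 25.7136
Compute log10(25.7136) = 1.410163
TL = 10 * 1.410163 = 14.1

14.1 dB


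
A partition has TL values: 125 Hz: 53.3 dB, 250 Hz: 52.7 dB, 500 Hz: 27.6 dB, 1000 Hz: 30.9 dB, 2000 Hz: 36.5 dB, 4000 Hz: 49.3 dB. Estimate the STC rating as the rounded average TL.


Given TL values at each frequency:
  125 Hz: 53.3 dB
  250 Hz: 52.7 dB
  500 Hz: 27.6 dB
  1000 Hz: 30.9 dB
  2000 Hz: 36.5 dB
  4000 Hz: 49.3 dB
Formula: STC ~ round(average of TL values)
Sum = 53.3 + 52.7 + 27.6 + 30.9 + 36.5 + 49.3 = 250.3
Average = 250.3 / 6 = 41.72
Rounded: 42

42


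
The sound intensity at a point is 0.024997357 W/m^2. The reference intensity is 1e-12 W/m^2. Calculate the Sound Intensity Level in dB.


Given values:
  I = 0.024997357 W/m^2
  I_ref = 1e-12 W/m^2
Formula: SIL = 10 * log10(I / I_ref)
Compute ratio: I / I_ref = 24997357000
Compute log10: log10(24997357000) = 10.397894
Multiply: SIL = 10 * 10.397894 = 103.98

103.98 dB


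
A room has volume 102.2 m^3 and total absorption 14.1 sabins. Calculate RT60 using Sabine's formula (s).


Given values:
  V = 102.2 m^3
  A = 14.1 sabins
Formula: RT60 = 0.161 * V / A
Numerator: 0.161 * 102.2 = 16.4542
RT60 = 16.4542 / 14.1 = 1.167

1.167 s


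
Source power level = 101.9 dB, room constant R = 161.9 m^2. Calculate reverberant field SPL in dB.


Given values:
  Lw = 101.9 dB, R = 161.9 m^2
Formula: SPL = Lw + 10 * log10(4 / R)
Compute 4 / R = 4 / 161.9 = 0.024707
Compute 10 * log10(0.024707) = -16.0718
SPL = 101.9 + (-16.0718) = 85.83

85.83 dB


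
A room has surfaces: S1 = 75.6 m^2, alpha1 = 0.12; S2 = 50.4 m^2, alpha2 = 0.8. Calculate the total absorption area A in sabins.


Given surfaces:
  Surface 1: 75.6 * 0.12 = 9.072
  Surface 2: 50.4 * 0.8 = 40.32
Formula: A = sum(Si * alpha_i)
A = 9.072 + 40.32
A = 49.39

49.39 sabins


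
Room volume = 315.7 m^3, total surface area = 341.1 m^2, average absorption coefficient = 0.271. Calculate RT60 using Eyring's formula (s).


Given values:
  V = 315.7 m^3, S = 341.1 m^2, alpha = 0.271
Formula: RT60 = 0.161 * V / (-S * ln(1 - alpha))
Compute ln(1 - 0.271) = ln(0.729) = -0.316082
Denominator: -341.1 * -0.316082 = 107.8156
Numerator: 0.161 * 315.7 = 50.8277
RT60 = 50.8277 / 107.8156 = 0.471

0.471 s


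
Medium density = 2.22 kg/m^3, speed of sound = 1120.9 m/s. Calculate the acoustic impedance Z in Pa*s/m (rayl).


Given values:
  rho = 2.22 kg/m^3
  c = 1120.9 m/s
Formula: Z = rho * c
Z = 2.22 * 1120.9
Z = 2488.4

2488.4 rayl


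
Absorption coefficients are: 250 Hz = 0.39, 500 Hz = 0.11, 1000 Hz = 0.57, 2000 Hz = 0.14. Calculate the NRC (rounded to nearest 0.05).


Given values:
  a_250 = 0.39, a_500 = 0.11
  a_1000 = 0.57, a_2000 = 0.14
Formula: NRC = (a250 + a500 + a1000 + a2000) / 4
Sum = 0.39 + 0.11 + 0.57 + 0.14 = 1.21
NRC = 1.21 / 4 = 0.3025
Rounded to nearest 0.05: 0.3

0.3


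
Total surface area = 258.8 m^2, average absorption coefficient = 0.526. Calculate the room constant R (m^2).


Given values:
  S = 258.8 m^2, alpha = 0.526
Formula: R = S * alpha / (1 - alpha)
Numerator: 258.8 * 0.526 = 136.1288
Denominator: 1 - 0.526 = 0.474
R = 136.1288 / 0.474 = 287.19

287.19 m^2


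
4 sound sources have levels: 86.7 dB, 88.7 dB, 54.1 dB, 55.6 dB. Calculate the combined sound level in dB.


Formula: L_total = 10 * log10( sum(10^(Li/10)) )
  Source 1: 10^(86.7/10) = 467735141.2872
  Source 2: 10^(88.7/10) = 741310241.3009
  Source 3: 10^(54.1/10) = 257039.5783
  Source 4: 10^(55.6/10) = 363078.0548
Sum of linear values = 1209665500.2212
L_total = 10 * log10(1209665500.2212) = 90.83

90.83 dB


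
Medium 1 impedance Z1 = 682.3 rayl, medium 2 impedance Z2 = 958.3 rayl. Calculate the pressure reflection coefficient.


Given values:
  Z1 = 682.3 rayl, Z2 = 958.3 rayl
Formula: R = (Z2 - Z1) / (Z2 + Z1)
Numerator: Z2 - Z1 = 958.3 - 682.3 = 276.0
Denominator: Z2 + Z1 = 958.3 + 682.3 = 1640.6
R = 276.0 / 1640.6 = 0.1682

0.1682


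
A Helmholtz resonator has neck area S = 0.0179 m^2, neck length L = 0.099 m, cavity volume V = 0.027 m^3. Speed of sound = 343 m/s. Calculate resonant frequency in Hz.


Given values:
  S = 0.0179 m^2, L = 0.099 m, V = 0.027 m^3, c = 343 m/s
Formula: f = (c / (2*pi)) * sqrt(S / (V * L))
Compute V * L = 0.027 * 0.099 = 0.002673
Compute S / (V * L) = 0.0179 / 0.002673 = 6.6966
Compute sqrt(6.6966) = 2.587779
Compute c / (2*pi) = 343 / 6.283185 = 54.590148
f = 54.590148 * 2.587779 = 141.27

141.27 Hz


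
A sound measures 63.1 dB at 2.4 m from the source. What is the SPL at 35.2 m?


Given values:
  SPL1 = 63.1 dB, r1 = 2.4 m, r2 = 35.2 m
Formula: SPL2 = SPL1 - 20 * log10(r2 / r1)
Compute ratio: r2 / r1 = 35.2 / 2.4 = 14.6667
Compute log10: log10(14.6667) = 1.166332
Compute drop: 20 * 1.166332 = 23.3266
SPL2 = 63.1 - 23.3266 = 39.77

39.77 dB


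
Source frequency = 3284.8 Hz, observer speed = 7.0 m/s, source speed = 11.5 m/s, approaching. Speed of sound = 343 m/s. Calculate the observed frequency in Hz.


Given values:
  f_s = 3284.8 Hz, v_o = 7.0 m/s, v_s = 11.5 m/s
  Direction: approaching
Formula: f_o = f_s * (c + v_o) / (c - v_s)
Numerator: c + v_o = 343 + 7.0 = 350.0
Denominator: c - v_s = 343 - 11.5 = 331.5
f_o = 3284.8 * 350.0 / 331.5 = 3468.11

3468.11 Hz


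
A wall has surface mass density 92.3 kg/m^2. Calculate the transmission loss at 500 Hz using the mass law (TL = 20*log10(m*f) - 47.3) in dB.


Given values:
  m = 92.3 kg/m^2, f = 500 Hz
Formula: TL = 20 * log10(m * f) - 47.3
Compute m * f = 92.3 * 500 = 46150.0
Compute log10(46150.0) = 4.664172
Compute 20 * 4.664172 = 93.2834
TL = 93.2834 - 47.3 = 45.98

45.98 dB


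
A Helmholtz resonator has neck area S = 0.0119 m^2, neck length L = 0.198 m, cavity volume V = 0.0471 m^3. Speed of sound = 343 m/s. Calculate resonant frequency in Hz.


Given values:
  S = 0.0119 m^2, L = 0.198 m, V = 0.0471 m^3, c = 343 m/s
Formula: f = (c / (2*pi)) * sqrt(S / (V * L))
Compute V * L = 0.0471 * 0.198 = 0.0093258
Compute S / (V * L) = 0.0119 / 0.0093258 = 1.276
Compute sqrt(1.276) = 1.129602
Compute c / (2*pi) = 343 / 6.283185 = 54.590148
f = 54.590148 * 1.129602 = 61.67

61.67 Hz


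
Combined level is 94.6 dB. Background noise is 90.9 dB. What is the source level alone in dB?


Given values:
  L_total = 94.6 dB, L_bg = 90.9 dB
Formula: L_source = 10 * log10(10^(L_total/10) - 10^(L_bg/10))
Convert to linear:
  10^(94.6/10) = 2884031503.1266
  10^(90.9/10) = 1230268770.8124
Difference: 2884031503.1266 - 1230268770.8124 = 1653762732.3142
L_source = 10 * log10(1653762732.3142) = 92.18

92.18 dB


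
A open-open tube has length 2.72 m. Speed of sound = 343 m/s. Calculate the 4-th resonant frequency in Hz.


Given values:
  Tube type: open-open, L = 2.72 m, c = 343 m/s, n = 4
Formula: f_n = n * c / (2 * L)
Compute 2 * L = 2 * 2.72 = 5.44
f = 4 * 343 / 5.44
f = 252.21

252.21 Hz


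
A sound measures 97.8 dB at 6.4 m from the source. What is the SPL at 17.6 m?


Given values:
  SPL1 = 97.8 dB, r1 = 6.4 m, r2 = 17.6 m
Formula: SPL2 = SPL1 - 20 * log10(r2 / r1)
Compute ratio: r2 / r1 = 17.6 / 6.4 = 2.75
Compute log10: log10(2.75) = 0.439333
Compute drop: 20 * 0.439333 = 8.7867
SPL2 = 97.8 - 8.7867 = 89.01

89.01 dB


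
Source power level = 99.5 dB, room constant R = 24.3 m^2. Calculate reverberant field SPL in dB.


Given values:
  Lw = 99.5 dB, R = 24.3 m^2
Formula: SPL = Lw + 10 * log10(4 / R)
Compute 4 / R = 4 / 24.3 = 0.164609
Compute 10 * log10(0.164609) = -7.8355
SPL = 99.5 + (-7.8355) = 91.66

91.66 dB


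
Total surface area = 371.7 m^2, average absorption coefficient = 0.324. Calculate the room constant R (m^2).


Given values:
  S = 371.7 m^2, alpha = 0.324
Formula: R = S * alpha / (1 - alpha)
Numerator: 371.7 * 0.324 = 120.4308
Denominator: 1 - 0.324 = 0.676
R = 120.4308 / 0.676 = 178.15

178.15 m^2


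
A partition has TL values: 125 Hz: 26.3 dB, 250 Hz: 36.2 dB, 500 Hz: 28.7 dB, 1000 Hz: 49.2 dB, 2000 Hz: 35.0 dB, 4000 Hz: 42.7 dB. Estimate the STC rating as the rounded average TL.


Given TL values at each frequency:
  125 Hz: 26.3 dB
  250 Hz: 36.2 dB
  500 Hz: 28.7 dB
  1000 Hz: 49.2 dB
  2000 Hz: 35.0 dB
  4000 Hz: 42.7 dB
Formula: STC ~ round(average of TL values)
Sum = 26.3 + 36.2 + 28.7 + 49.2 + 35.0 + 42.7 = 218.1
Average = 218.1 / 6 = 36.35
Rounded: 36

36


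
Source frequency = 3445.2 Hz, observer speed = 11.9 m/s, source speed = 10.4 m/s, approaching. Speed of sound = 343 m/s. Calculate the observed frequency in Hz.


Given values:
  f_s = 3445.2 Hz, v_o = 11.9 m/s, v_s = 10.4 m/s
  Direction: approaching
Formula: f_o = f_s * (c + v_o) / (c - v_s)
Numerator: c + v_o = 343 + 11.9 = 354.9
Denominator: c - v_s = 343 - 10.4 = 332.6
f_o = 3445.2 * 354.9 / 332.6 = 3676.19

3676.19 Hz


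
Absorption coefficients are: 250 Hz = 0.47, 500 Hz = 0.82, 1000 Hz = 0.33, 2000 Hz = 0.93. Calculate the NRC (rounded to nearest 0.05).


Given values:
  a_250 = 0.47, a_500 = 0.82
  a_1000 = 0.33, a_2000 = 0.93
Formula: NRC = (a250 + a500 + a1000 + a2000) / 4
Sum = 0.47 + 0.82 + 0.33 + 0.93 = 2.55
NRC = 2.55 / 4 = 0.6375
Rounded to nearest 0.05: 0.65

0.65


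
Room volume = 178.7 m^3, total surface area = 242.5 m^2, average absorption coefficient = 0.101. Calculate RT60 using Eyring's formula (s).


Given values:
  V = 178.7 m^3, S = 242.5 m^2, alpha = 0.101
Formula: RT60 = 0.161 * V / (-S * ln(1 - alpha))
Compute ln(1 - 0.101) = ln(0.899) = -0.106472
Denominator: -242.5 * -0.106472 = 25.8195
Numerator: 0.161 * 178.7 = 28.7707
RT60 = 28.7707 / 25.8195 = 1.114

1.114 s


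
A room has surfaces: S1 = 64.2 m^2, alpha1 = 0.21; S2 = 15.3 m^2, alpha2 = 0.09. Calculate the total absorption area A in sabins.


Given surfaces:
  Surface 1: 64.2 * 0.21 = 13.482
  Surface 2: 15.3 * 0.09 = 1.377
Formula: A = sum(Si * alpha_i)
A = 13.482 + 1.377
A = 14.86

14.86 sabins


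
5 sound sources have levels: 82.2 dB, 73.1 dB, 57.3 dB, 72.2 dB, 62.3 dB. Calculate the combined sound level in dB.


Formula: L_total = 10 * log10( sum(10^(Li/10)) )
  Source 1: 10^(82.2/10) = 165958690.7438
  Source 2: 10^(73.1/10) = 20417379.4467
  Source 3: 10^(57.3/10) = 537031.7964
  Source 4: 10^(72.2/10) = 16595869.0744
  Source 5: 10^(62.3/10) = 1698243.6525
Sum of linear values = 205207214.7138
L_total = 10 * log10(205207214.7138) = 83.12

83.12 dB


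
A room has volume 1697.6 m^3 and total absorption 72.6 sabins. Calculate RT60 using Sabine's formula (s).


Given values:
  V = 1697.6 m^3
  A = 72.6 sabins
Formula: RT60 = 0.161 * V / A
Numerator: 0.161 * 1697.6 = 273.3136
RT60 = 273.3136 / 72.6 = 3.765

3.765 s


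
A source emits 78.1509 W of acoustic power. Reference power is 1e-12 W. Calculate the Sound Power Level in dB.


Given values:
  W = 78.1509 W
  W_ref = 1e-12 W
Formula: SWL = 10 * log10(W / W_ref)
Compute ratio: W / W_ref = 78150900000000
Compute log10: log10(78150900000000) = 13.892934
Multiply: SWL = 10 * 13.892934 = 138.93

138.93 dB


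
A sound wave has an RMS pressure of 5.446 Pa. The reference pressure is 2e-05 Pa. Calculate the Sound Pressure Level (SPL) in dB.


Given values:
  p = 5.446 Pa
  p_ref = 2e-05 Pa
Formula: SPL = 20 * log10(p / p_ref)
Compute ratio: p / p_ref = 5.446 / 2e-05 = 272300
Compute log10: log10(272300) = 5.435048
Multiply: SPL = 20 * 5.435048 = 108.7

108.7 dB


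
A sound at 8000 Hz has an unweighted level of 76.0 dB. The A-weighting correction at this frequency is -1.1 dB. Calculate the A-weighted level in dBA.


Given values:
  SPL = 76.0 dB
  A-weighting at 8000 Hz = -1.1 dB
Formula: L_A = SPL + A_weight
L_A = 76.0 + (-1.1)
L_A = 74.9

74.9 dBA


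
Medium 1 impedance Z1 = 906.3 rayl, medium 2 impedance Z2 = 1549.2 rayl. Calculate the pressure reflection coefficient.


Given values:
  Z1 = 906.3 rayl, Z2 = 1549.2 rayl
Formula: R = (Z2 - Z1) / (Z2 + Z1)
Numerator: Z2 - Z1 = 1549.2 - 906.3 = 642.9
Denominator: Z2 + Z1 = 1549.2 + 906.3 = 2455.5
R = 642.9 / 2455.5 = 0.2618

0.2618


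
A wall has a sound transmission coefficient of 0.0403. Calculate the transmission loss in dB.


Given values:
  tau = 0.0403
Formula: TL = 10 * log10(1 / tau)
Compute 1 / tau = 1 / 0.0403 = 24.8139
Compute log10(24.8139) = 1.394695
TL = 10 * 1.394695 = 13.95

13.95 dB


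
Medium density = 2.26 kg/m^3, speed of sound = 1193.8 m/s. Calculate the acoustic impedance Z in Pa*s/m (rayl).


Given values:
  rho = 2.26 kg/m^3
  c = 1193.8 m/s
Formula: Z = rho * c
Z = 2.26 * 1193.8
Z = 2697.99

2697.99 rayl


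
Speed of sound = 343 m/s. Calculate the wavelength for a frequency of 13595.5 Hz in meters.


Given values:
  c = 343 m/s, f = 13595.5 Hz
Formula: lambda = c / f
lambda = 343 / 13595.5
lambda = 0.0252

0.0252 m


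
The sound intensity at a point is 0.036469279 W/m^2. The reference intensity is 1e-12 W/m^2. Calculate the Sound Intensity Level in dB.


Given values:
  I = 0.036469279 W/m^2
  I_ref = 1e-12 W/m^2
Formula: SIL = 10 * log10(I / I_ref)
Compute ratio: I / I_ref = 36469279000
Compute log10: log10(36469279000) = 10.561927
Multiply: SIL = 10 * 10.561927 = 105.62

105.62 dB


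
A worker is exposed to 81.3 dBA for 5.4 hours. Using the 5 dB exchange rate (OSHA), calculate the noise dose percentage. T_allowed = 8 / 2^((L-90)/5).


Given values:
  L = 81.3 dBA, T = 5.4 hours
Formula: T_allowed = 8 / 2^((L - 90) / 5)
Compute exponent: (81.3 - 90) / 5 = -1.74
Compute 2^(-1.74) = 0.29937
T_allowed = 8 / 0.29937 = 26.722785 hours
Dose = (T / T_allowed) * 100
Dose = (5.4 / 26.722785) * 100 = 20.21

20.21 %


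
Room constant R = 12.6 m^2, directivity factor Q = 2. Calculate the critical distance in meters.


Given values:
  R = 12.6 m^2, Q = 2
Formula: d_c = 0.141 * sqrt(Q * R)
Compute Q * R = 2 * 12.6 = 25.2
Compute sqrt(25.2) = 5.02
d_c = 0.141 * 5.02 = 0.708

0.708 m


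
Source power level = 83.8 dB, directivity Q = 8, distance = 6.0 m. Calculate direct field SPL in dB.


Given values:
  Lw = 83.8 dB, Q = 8, r = 6.0 m
Formula: SPL = Lw + 10 * log10(Q / (4 * pi * r^2))
Compute 4 * pi * r^2 = 4 * pi * 6.0^2 = 452.3893
Compute Q / denom = 8 / 452.3893 = 0.01768388
Compute 10 * log10(0.01768388) = -17.5242
SPL = 83.8 + (-17.5242) = 66.28

66.28 dB


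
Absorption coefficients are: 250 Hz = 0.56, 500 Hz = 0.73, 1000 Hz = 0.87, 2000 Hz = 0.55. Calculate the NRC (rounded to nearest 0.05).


Given values:
  a_250 = 0.56, a_500 = 0.73
  a_1000 = 0.87, a_2000 = 0.55
Formula: NRC = (a250 + a500 + a1000 + a2000) / 4
Sum = 0.56 + 0.73 + 0.87 + 0.55 = 2.71
NRC = 2.71 / 4 = 0.6775
Rounded to nearest 0.05: 0.7

0.7
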